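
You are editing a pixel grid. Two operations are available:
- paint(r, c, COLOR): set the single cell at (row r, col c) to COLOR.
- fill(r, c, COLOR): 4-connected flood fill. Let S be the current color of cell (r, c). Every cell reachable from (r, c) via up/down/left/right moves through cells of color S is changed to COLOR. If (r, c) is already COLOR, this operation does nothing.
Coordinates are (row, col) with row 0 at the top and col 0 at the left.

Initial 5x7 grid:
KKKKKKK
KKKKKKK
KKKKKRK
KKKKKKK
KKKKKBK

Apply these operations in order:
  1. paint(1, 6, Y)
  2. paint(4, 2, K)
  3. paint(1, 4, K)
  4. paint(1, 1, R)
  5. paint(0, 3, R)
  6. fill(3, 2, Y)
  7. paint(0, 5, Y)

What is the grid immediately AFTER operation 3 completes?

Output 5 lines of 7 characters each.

After op 1 paint(1,6,Y):
KKKKKKK
KKKKKKY
KKKKKRK
KKKKKKK
KKKKKBK
After op 2 paint(4,2,K):
KKKKKKK
KKKKKKY
KKKKKRK
KKKKKKK
KKKKKBK
After op 3 paint(1,4,K):
KKKKKKK
KKKKKKY
KKKKKRK
KKKKKKK
KKKKKBK

Answer: KKKKKKK
KKKKKKY
KKKKKRK
KKKKKKK
KKKKKBK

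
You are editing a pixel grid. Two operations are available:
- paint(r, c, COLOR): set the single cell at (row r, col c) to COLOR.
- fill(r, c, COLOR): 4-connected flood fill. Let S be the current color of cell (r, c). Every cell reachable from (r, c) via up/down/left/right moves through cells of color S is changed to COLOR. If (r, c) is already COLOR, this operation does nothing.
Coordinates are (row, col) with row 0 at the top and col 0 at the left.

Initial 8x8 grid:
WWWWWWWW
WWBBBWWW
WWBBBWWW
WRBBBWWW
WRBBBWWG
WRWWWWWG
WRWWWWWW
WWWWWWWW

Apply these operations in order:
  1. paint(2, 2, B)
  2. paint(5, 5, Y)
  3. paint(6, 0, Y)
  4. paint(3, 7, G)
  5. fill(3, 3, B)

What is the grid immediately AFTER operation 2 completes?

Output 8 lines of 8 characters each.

Answer: WWWWWWWW
WWBBBWWW
WWBBBWWW
WRBBBWWW
WRBBBWWG
WRWWWYWG
WRWWWWWW
WWWWWWWW

Derivation:
After op 1 paint(2,2,B):
WWWWWWWW
WWBBBWWW
WWBBBWWW
WRBBBWWW
WRBBBWWG
WRWWWWWG
WRWWWWWW
WWWWWWWW
After op 2 paint(5,5,Y):
WWWWWWWW
WWBBBWWW
WWBBBWWW
WRBBBWWW
WRBBBWWG
WRWWWYWG
WRWWWWWW
WWWWWWWW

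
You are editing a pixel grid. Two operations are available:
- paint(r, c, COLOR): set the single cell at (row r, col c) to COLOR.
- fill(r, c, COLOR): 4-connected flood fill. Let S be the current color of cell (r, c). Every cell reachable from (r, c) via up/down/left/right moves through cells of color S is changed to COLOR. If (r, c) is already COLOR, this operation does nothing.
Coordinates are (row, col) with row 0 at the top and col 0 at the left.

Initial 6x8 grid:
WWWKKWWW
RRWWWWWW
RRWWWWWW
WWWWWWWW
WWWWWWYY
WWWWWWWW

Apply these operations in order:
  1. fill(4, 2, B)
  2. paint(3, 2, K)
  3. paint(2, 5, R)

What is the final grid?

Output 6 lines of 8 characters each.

Answer: BBBKKBBB
RRBBBBBB
RRBBBRBB
BBKBBBBB
BBBBBBYY
BBBBBBBB

Derivation:
After op 1 fill(4,2,B) [40 cells changed]:
BBBKKBBB
RRBBBBBB
RRBBBBBB
BBBBBBBB
BBBBBBYY
BBBBBBBB
After op 2 paint(3,2,K):
BBBKKBBB
RRBBBBBB
RRBBBBBB
BBKBBBBB
BBBBBBYY
BBBBBBBB
After op 3 paint(2,5,R):
BBBKKBBB
RRBBBBBB
RRBBBRBB
BBKBBBBB
BBBBBBYY
BBBBBBBB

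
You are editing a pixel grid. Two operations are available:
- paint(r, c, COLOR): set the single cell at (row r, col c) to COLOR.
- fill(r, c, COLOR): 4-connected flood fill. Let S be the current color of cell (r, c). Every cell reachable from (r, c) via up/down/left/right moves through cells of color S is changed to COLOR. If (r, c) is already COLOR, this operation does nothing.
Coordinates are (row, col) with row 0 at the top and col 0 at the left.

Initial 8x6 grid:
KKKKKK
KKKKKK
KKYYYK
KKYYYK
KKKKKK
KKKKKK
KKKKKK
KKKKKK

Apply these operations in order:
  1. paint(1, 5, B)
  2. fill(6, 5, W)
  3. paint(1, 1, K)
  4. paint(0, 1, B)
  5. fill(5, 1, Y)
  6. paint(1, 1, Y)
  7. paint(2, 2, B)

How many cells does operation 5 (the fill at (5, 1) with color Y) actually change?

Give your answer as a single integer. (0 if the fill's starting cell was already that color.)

After op 1 paint(1,5,B):
KKKKKK
KKKKKB
KKYYYK
KKYYYK
KKKKKK
KKKKKK
KKKKKK
KKKKKK
After op 2 fill(6,5,W) [41 cells changed]:
WWWWWW
WWWWWB
WWYYYW
WWYYYW
WWWWWW
WWWWWW
WWWWWW
WWWWWW
After op 3 paint(1,1,K):
WWWWWW
WKWWWB
WWYYYW
WWYYYW
WWWWWW
WWWWWW
WWWWWW
WWWWWW
After op 4 paint(0,1,B):
WBWWWW
WKWWWB
WWYYYW
WWYYYW
WWWWWW
WWWWWW
WWWWWW
WWWWWW
After op 5 fill(5,1,Y) [32 cells changed]:
YBWWWW
YKWWWB
YYYYYY
YYYYYY
YYYYYY
YYYYYY
YYYYYY
YYYYYY

Answer: 32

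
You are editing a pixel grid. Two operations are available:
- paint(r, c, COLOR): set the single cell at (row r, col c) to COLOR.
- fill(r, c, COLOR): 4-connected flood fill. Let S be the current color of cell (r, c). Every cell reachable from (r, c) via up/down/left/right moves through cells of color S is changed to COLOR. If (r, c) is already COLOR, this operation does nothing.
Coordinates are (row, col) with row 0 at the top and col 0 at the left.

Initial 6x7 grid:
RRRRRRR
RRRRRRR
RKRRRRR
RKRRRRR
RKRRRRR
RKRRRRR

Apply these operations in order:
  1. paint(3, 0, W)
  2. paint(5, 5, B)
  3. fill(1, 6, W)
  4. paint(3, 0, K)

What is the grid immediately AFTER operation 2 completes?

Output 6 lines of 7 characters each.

After op 1 paint(3,0,W):
RRRRRRR
RRRRRRR
RKRRRRR
WKRRRRR
RKRRRRR
RKRRRRR
After op 2 paint(5,5,B):
RRRRRRR
RRRRRRR
RKRRRRR
WKRRRRR
RKRRRRR
RKRRRBR

Answer: RRRRRRR
RRRRRRR
RKRRRRR
WKRRRRR
RKRRRRR
RKRRRBR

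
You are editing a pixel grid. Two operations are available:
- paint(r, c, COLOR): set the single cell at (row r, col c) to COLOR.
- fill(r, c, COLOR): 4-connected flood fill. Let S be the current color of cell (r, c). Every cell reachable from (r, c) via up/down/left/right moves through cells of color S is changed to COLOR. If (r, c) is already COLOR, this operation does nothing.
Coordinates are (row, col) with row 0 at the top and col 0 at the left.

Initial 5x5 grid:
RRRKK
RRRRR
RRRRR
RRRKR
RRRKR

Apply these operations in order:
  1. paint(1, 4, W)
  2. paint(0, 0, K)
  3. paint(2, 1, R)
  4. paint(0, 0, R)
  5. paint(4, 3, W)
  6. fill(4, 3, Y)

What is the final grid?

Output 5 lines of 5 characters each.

After op 1 paint(1,4,W):
RRRKK
RRRRW
RRRRR
RRRKR
RRRKR
After op 2 paint(0,0,K):
KRRKK
RRRRW
RRRRR
RRRKR
RRRKR
After op 3 paint(2,1,R):
KRRKK
RRRRW
RRRRR
RRRKR
RRRKR
After op 4 paint(0,0,R):
RRRKK
RRRRW
RRRRR
RRRKR
RRRKR
After op 5 paint(4,3,W):
RRRKK
RRRRW
RRRRR
RRRKR
RRRWR
After op 6 fill(4,3,Y) [1 cells changed]:
RRRKK
RRRRW
RRRRR
RRRKR
RRRYR

Answer: RRRKK
RRRRW
RRRRR
RRRKR
RRRYR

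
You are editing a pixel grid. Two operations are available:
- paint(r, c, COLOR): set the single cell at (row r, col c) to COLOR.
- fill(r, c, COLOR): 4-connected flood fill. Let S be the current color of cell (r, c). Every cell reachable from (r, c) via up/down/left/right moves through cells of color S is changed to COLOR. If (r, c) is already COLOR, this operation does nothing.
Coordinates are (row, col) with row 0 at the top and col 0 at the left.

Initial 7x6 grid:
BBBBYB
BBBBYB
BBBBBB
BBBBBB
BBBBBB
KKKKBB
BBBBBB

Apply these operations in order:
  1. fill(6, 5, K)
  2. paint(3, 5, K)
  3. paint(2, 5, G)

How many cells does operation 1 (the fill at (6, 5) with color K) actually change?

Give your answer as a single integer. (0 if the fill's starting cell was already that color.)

After op 1 fill(6,5,K) [36 cells changed]:
KKKKYK
KKKKYK
KKKKKK
KKKKKK
KKKKKK
KKKKKK
KKKKKK

Answer: 36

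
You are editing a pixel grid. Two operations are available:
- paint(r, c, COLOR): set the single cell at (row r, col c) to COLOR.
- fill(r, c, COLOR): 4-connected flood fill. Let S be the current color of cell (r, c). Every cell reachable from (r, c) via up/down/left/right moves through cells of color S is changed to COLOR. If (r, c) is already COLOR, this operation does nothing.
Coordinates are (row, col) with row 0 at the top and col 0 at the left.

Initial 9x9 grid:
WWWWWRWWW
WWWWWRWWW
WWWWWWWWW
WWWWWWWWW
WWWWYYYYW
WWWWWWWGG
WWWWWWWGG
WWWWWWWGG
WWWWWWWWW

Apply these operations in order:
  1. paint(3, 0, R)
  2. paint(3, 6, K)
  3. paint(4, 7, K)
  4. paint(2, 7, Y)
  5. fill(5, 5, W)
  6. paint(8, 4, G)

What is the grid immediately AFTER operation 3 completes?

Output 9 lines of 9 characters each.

After op 1 paint(3,0,R):
WWWWWRWWW
WWWWWRWWW
WWWWWWWWW
RWWWWWWWW
WWWWYYYYW
WWWWWWWGG
WWWWWWWGG
WWWWWWWGG
WWWWWWWWW
After op 2 paint(3,6,K):
WWWWWRWWW
WWWWWRWWW
WWWWWWWWW
RWWWWWKWW
WWWWYYYYW
WWWWWWWGG
WWWWWWWGG
WWWWWWWGG
WWWWWWWWW
After op 3 paint(4,7,K):
WWWWWRWWW
WWWWWRWWW
WWWWWWWWW
RWWWWWKWW
WWWWYYYKW
WWWWWWWGG
WWWWWWWGG
WWWWWWWGG
WWWWWWWWW

Answer: WWWWWRWWW
WWWWWRWWW
WWWWWWWWW
RWWWWWKWW
WWWWYYYKW
WWWWWWWGG
WWWWWWWGG
WWWWWWWGG
WWWWWWWWW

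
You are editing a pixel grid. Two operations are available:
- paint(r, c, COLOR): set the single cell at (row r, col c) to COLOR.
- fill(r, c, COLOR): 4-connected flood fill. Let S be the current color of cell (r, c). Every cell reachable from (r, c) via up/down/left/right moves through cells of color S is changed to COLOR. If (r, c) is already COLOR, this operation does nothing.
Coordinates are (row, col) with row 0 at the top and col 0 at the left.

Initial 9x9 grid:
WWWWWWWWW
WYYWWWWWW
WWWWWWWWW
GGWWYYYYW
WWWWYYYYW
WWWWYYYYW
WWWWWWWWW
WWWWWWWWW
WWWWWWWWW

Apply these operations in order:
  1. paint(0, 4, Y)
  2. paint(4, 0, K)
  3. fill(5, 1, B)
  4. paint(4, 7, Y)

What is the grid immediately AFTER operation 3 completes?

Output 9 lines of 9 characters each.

After op 1 paint(0,4,Y):
WWWWYWWWW
WYYWWWWWW
WWWWWWWWW
GGWWYYYYW
WWWWYYYYW
WWWWYYYYW
WWWWWWWWW
WWWWWWWWW
WWWWWWWWW
After op 2 paint(4,0,K):
WWWWYWWWW
WYYWWWWWW
WWWWWWWWW
GGWWYYYYW
KWWWYYYYW
WWWWYYYYW
WWWWWWWWW
WWWWWWWWW
WWWWWWWWW
After op 3 fill(5,1,B) [63 cells changed]:
BBBBYBBBB
BYYBBBBBB
BBBBBBBBB
GGBBYYYYB
KBBBYYYYB
BBBBYYYYB
BBBBBBBBB
BBBBBBBBB
BBBBBBBBB

Answer: BBBBYBBBB
BYYBBBBBB
BBBBBBBBB
GGBBYYYYB
KBBBYYYYB
BBBBYYYYB
BBBBBBBBB
BBBBBBBBB
BBBBBBBBB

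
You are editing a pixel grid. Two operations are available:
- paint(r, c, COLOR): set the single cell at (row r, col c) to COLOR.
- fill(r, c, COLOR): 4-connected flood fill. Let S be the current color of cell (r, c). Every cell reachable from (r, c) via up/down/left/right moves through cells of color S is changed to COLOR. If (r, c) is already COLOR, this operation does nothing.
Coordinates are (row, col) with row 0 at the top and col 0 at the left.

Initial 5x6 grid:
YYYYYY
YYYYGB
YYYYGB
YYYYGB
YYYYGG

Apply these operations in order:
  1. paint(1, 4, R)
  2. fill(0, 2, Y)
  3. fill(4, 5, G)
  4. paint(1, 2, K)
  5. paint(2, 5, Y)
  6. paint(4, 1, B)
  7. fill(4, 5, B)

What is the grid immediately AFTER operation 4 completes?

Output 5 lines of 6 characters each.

Answer: YYYYYY
YYKYRB
YYYYGB
YYYYGB
YYYYGG

Derivation:
After op 1 paint(1,4,R):
YYYYYY
YYYYRB
YYYYGB
YYYYGB
YYYYGG
After op 2 fill(0,2,Y) [0 cells changed]:
YYYYYY
YYYYRB
YYYYGB
YYYYGB
YYYYGG
After op 3 fill(4,5,G) [0 cells changed]:
YYYYYY
YYYYRB
YYYYGB
YYYYGB
YYYYGG
After op 4 paint(1,2,K):
YYYYYY
YYKYRB
YYYYGB
YYYYGB
YYYYGG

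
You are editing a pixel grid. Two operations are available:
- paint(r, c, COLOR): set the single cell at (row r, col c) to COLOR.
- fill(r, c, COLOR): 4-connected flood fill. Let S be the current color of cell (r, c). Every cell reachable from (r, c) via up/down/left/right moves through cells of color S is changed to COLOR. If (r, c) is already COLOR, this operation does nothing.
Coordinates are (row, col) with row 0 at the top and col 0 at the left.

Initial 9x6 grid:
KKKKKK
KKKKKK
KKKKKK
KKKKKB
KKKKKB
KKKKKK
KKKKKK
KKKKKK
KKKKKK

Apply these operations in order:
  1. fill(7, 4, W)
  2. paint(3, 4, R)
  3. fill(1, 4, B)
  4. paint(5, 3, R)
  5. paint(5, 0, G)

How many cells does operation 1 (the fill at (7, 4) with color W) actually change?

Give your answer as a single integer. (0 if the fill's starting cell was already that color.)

After op 1 fill(7,4,W) [52 cells changed]:
WWWWWW
WWWWWW
WWWWWW
WWWWWB
WWWWWB
WWWWWW
WWWWWW
WWWWWW
WWWWWW

Answer: 52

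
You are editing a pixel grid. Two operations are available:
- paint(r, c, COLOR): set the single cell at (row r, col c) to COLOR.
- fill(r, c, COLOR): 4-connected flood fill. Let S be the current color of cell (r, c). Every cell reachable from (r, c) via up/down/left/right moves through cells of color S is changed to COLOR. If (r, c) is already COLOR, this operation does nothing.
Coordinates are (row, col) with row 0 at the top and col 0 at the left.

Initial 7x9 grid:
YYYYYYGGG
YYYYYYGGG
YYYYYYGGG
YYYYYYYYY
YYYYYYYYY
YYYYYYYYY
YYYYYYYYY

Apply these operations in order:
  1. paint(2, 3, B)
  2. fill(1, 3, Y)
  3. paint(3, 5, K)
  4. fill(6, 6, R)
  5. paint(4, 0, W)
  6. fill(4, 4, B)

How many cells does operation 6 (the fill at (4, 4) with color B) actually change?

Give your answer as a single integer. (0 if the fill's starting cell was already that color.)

Answer: 51

Derivation:
After op 1 paint(2,3,B):
YYYYYYGGG
YYYYYYGGG
YYYBYYGGG
YYYYYYYYY
YYYYYYYYY
YYYYYYYYY
YYYYYYYYY
After op 2 fill(1,3,Y) [0 cells changed]:
YYYYYYGGG
YYYYYYGGG
YYYBYYGGG
YYYYYYYYY
YYYYYYYYY
YYYYYYYYY
YYYYYYYYY
After op 3 paint(3,5,K):
YYYYYYGGG
YYYYYYGGG
YYYBYYGGG
YYYYYKYYY
YYYYYYYYY
YYYYYYYYY
YYYYYYYYY
After op 4 fill(6,6,R) [52 cells changed]:
RRRRRRGGG
RRRRRRGGG
RRRBRRGGG
RRRRRKRRR
RRRRRRRRR
RRRRRRRRR
RRRRRRRRR
After op 5 paint(4,0,W):
RRRRRRGGG
RRRRRRGGG
RRRBRRGGG
RRRRRKRRR
WRRRRRRRR
RRRRRRRRR
RRRRRRRRR
After op 6 fill(4,4,B) [51 cells changed]:
BBBBBBGGG
BBBBBBGGG
BBBBBBGGG
BBBBBKBBB
WBBBBBBBB
BBBBBBBBB
BBBBBBBBB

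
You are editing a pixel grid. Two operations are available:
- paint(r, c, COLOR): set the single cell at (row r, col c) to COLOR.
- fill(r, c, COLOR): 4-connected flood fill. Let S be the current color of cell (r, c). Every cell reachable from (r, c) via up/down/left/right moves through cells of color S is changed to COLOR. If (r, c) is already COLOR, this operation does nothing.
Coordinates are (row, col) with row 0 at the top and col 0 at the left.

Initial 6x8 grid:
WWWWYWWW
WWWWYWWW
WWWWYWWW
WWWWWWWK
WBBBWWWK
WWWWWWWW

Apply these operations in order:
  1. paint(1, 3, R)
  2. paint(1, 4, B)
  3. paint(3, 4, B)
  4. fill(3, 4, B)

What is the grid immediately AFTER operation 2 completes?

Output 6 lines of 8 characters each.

Answer: WWWWYWWW
WWWRBWWW
WWWWYWWW
WWWWWWWK
WBBBWWWK
WWWWWWWW

Derivation:
After op 1 paint(1,3,R):
WWWWYWWW
WWWRYWWW
WWWWYWWW
WWWWWWWK
WBBBWWWK
WWWWWWWW
After op 2 paint(1,4,B):
WWWWYWWW
WWWRBWWW
WWWWYWWW
WWWWWWWK
WBBBWWWK
WWWWWWWW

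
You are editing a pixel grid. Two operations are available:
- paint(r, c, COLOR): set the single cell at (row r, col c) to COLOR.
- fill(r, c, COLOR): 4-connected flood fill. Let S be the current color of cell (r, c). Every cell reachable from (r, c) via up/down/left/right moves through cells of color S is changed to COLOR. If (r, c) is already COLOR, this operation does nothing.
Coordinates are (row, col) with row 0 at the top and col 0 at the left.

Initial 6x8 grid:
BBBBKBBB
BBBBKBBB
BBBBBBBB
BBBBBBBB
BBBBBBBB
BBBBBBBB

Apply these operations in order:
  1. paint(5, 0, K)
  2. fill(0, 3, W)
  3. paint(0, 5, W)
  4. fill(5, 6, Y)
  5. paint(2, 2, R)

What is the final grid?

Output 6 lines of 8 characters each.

Answer: YYYYKYYY
YYYYKYYY
YYRYYYYY
YYYYYYYY
YYYYYYYY
KYYYYYYY

Derivation:
After op 1 paint(5,0,K):
BBBBKBBB
BBBBKBBB
BBBBBBBB
BBBBBBBB
BBBBBBBB
KBBBBBBB
After op 2 fill(0,3,W) [45 cells changed]:
WWWWKWWW
WWWWKWWW
WWWWWWWW
WWWWWWWW
WWWWWWWW
KWWWWWWW
After op 3 paint(0,5,W):
WWWWKWWW
WWWWKWWW
WWWWWWWW
WWWWWWWW
WWWWWWWW
KWWWWWWW
After op 4 fill(5,6,Y) [45 cells changed]:
YYYYKYYY
YYYYKYYY
YYYYYYYY
YYYYYYYY
YYYYYYYY
KYYYYYYY
After op 5 paint(2,2,R):
YYYYKYYY
YYYYKYYY
YYRYYYYY
YYYYYYYY
YYYYYYYY
KYYYYYYY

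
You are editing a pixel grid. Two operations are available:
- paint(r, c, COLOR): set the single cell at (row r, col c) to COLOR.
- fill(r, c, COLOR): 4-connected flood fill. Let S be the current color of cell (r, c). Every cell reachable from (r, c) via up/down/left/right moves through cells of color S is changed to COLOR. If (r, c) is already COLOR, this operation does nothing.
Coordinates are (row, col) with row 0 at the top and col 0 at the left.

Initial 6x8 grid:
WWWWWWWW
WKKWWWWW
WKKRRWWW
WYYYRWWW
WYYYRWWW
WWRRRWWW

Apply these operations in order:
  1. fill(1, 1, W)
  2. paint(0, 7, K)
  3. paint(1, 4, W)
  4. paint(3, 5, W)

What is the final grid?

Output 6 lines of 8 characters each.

Answer: WWWWWWWK
WWWWWWWW
WWWRRWWW
WYYYRWWW
WYYYRWWW
WWRRRWWW

Derivation:
After op 1 fill(1,1,W) [4 cells changed]:
WWWWWWWW
WWWWWWWW
WWWRRWWW
WYYYRWWW
WYYYRWWW
WWRRRWWW
After op 2 paint(0,7,K):
WWWWWWWK
WWWWWWWW
WWWRRWWW
WYYYRWWW
WYYYRWWW
WWRRRWWW
After op 3 paint(1,4,W):
WWWWWWWK
WWWWWWWW
WWWRRWWW
WYYYRWWW
WYYYRWWW
WWRRRWWW
After op 4 paint(3,5,W):
WWWWWWWK
WWWWWWWW
WWWRRWWW
WYYYRWWW
WYYYRWWW
WWRRRWWW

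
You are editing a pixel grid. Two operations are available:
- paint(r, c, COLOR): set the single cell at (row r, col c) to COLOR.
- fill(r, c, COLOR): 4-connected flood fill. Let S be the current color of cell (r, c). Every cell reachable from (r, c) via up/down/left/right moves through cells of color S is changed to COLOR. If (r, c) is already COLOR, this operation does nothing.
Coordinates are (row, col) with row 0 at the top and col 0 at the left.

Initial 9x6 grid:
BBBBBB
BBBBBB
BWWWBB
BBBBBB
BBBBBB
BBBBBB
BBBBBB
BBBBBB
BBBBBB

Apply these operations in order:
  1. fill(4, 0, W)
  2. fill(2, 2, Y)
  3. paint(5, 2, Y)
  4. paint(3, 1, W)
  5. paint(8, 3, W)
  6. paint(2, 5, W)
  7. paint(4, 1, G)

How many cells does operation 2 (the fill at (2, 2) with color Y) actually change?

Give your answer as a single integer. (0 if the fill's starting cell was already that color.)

Answer: 54

Derivation:
After op 1 fill(4,0,W) [51 cells changed]:
WWWWWW
WWWWWW
WWWWWW
WWWWWW
WWWWWW
WWWWWW
WWWWWW
WWWWWW
WWWWWW
After op 2 fill(2,2,Y) [54 cells changed]:
YYYYYY
YYYYYY
YYYYYY
YYYYYY
YYYYYY
YYYYYY
YYYYYY
YYYYYY
YYYYYY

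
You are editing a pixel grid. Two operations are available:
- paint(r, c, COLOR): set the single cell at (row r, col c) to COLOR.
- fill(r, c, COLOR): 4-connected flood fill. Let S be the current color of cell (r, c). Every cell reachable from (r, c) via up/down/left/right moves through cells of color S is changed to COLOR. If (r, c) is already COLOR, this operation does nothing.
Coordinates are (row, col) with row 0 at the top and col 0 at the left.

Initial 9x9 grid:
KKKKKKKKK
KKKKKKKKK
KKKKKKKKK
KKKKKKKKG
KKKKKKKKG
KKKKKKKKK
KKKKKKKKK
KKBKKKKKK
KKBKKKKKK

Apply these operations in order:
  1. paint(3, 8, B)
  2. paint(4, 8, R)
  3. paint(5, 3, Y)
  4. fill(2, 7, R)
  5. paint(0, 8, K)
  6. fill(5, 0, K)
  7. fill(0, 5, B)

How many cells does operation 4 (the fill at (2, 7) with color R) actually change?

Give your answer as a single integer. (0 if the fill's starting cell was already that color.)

Answer: 76

Derivation:
After op 1 paint(3,8,B):
KKKKKKKKK
KKKKKKKKK
KKKKKKKKK
KKKKKKKKB
KKKKKKKKG
KKKKKKKKK
KKKKKKKKK
KKBKKKKKK
KKBKKKKKK
After op 2 paint(4,8,R):
KKKKKKKKK
KKKKKKKKK
KKKKKKKKK
KKKKKKKKB
KKKKKKKKR
KKKKKKKKK
KKKKKKKKK
KKBKKKKKK
KKBKKKKKK
After op 3 paint(5,3,Y):
KKKKKKKKK
KKKKKKKKK
KKKKKKKKK
KKKKKKKKB
KKKKKKKKR
KKKYKKKKK
KKKKKKKKK
KKBKKKKKK
KKBKKKKKK
After op 4 fill(2,7,R) [76 cells changed]:
RRRRRRRRR
RRRRRRRRR
RRRRRRRRR
RRRRRRRRB
RRRRRRRRR
RRRYRRRRR
RRRRRRRRR
RRBRRRRRR
RRBRRRRRR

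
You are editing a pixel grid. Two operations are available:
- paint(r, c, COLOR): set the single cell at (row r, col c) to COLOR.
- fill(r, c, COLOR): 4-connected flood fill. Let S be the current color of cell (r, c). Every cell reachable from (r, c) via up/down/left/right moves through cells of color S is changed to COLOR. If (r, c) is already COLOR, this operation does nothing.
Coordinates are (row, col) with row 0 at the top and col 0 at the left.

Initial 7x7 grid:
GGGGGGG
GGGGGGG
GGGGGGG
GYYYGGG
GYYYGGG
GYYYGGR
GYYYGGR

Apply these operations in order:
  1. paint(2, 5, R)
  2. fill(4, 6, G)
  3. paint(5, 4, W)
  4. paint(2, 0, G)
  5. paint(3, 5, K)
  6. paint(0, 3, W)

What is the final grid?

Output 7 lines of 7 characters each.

After op 1 paint(2,5,R):
GGGGGGG
GGGGGGG
GGGGGRG
GYYYGGG
GYYYGGG
GYYYGGR
GYYYGGR
After op 2 fill(4,6,G) [0 cells changed]:
GGGGGGG
GGGGGGG
GGGGGRG
GYYYGGG
GYYYGGG
GYYYGGR
GYYYGGR
After op 3 paint(5,4,W):
GGGGGGG
GGGGGGG
GGGGGRG
GYYYGGG
GYYYGGG
GYYYWGR
GYYYGGR
After op 4 paint(2,0,G):
GGGGGGG
GGGGGGG
GGGGGRG
GYYYGGG
GYYYGGG
GYYYWGR
GYYYGGR
After op 5 paint(3,5,K):
GGGGGGG
GGGGGGG
GGGGGRG
GYYYGKG
GYYYGGG
GYYYWGR
GYYYGGR
After op 6 paint(0,3,W):
GGGWGGG
GGGGGGG
GGGGGRG
GYYYGKG
GYYYGGG
GYYYWGR
GYYYGGR

Answer: GGGWGGG
GGGGGGG
GGGGGRG
GYYYGKG
GYYYGGG
GYYYWGR
GYYYGGR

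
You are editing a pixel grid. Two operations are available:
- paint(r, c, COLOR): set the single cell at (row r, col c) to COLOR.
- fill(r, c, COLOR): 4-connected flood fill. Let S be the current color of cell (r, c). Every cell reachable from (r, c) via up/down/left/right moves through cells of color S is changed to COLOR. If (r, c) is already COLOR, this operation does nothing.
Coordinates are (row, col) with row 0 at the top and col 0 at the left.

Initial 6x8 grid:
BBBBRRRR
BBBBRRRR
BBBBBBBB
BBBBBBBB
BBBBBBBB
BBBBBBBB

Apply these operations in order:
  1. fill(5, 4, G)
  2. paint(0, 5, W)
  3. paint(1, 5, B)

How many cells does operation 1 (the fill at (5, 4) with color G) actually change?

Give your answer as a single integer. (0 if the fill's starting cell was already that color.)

After op 1 fill(5,4,G) [40 cells changed]:
GGGGRRRR
GGGGRRRR
GGGGGGGG
GGGGGGGG
GGGGGGGG
GGGGGGGG

Answer: 40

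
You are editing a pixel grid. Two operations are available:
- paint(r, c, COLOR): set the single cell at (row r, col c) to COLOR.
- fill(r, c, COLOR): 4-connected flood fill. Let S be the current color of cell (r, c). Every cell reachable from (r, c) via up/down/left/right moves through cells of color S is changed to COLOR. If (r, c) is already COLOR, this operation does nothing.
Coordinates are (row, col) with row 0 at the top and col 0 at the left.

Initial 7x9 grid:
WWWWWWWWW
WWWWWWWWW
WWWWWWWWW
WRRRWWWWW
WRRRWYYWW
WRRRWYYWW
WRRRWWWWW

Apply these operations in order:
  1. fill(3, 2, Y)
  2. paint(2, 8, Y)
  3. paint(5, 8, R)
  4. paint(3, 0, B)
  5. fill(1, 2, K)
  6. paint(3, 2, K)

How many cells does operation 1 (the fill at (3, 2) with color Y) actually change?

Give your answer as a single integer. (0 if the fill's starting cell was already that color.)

Answer: 12

Derivation:
After op 1 fill(3,2,Y) [12 cells changed]:
WWWWWWWWW
WWWWWWWWW
WWWWWWWWW
WYYYWWWWW
WYYYWYYWW
WYYYWYYWW
WYYYWWWWW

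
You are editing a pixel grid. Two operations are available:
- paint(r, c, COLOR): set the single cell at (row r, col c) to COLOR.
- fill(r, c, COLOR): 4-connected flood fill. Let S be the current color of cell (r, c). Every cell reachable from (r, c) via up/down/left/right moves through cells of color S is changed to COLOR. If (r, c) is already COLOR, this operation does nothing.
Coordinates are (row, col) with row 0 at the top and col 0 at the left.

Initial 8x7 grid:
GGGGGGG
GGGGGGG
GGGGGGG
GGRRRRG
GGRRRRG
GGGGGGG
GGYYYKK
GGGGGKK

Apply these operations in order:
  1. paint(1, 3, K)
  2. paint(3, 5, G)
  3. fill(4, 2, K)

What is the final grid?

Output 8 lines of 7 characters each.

After op 1 paint(1,3,K):
GGGGGGG
GGGKGGG
GGGGGGG
GGRRRRG
GGRRRRG
GGGGGGG
GGYYYKK
GGGGGKK
After op 2 paint(3,5,G):
GGGGGGG
GGGKGGG
GGGGGGG
GGRRRGG
GGRRRRG
GGGGGGG
GGYYYKK
GGGGGKK
After op 3 fill(4,2,K) [7 cells changed]:
GGGGGGG
GGGKGGG
GGGGGGG
GGKKKGG
GGKKKKG
GGGGGGG
GGYYYKK
GGGGGKK

Answer: GGGGGGG
GGGKGGG
GGGGGGG
GGKKKGG
GGKKKKG
GGGGGGG
GGYYYKK
GGGGGKK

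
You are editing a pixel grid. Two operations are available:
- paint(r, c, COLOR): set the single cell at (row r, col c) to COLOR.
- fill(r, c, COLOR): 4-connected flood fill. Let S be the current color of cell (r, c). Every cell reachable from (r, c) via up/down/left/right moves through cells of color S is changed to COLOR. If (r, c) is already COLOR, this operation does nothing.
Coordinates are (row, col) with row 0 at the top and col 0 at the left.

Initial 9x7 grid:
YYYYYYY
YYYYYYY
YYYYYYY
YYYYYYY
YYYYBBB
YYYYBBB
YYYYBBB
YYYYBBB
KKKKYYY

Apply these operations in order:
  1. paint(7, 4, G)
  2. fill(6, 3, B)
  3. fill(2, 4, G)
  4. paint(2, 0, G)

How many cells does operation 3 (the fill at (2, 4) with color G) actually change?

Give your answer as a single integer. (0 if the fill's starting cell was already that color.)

Answer: 55

Derivation:
After op 1 paint(7,4,G):
YYYYYYY
YYYYYYY
YYYYYYY
YYYYYYY
YYYYBBB
YYYYBBB
YYYYBBB
YYYYGBB
KKKKYYY
After op 2 fill(6,3,B) [44 cells changed]:
BBBBBBB
BBBBBBB
BBBBBBB
BBBBBBB
BBBBBBB
BBBBBBB
BBBBBBB
BBBBGBB
KKKKYYY
After op 3 fill(2,4,G) [55 cells changed]:
GGGGGGG
GGGGGGG
GGGGGGG
GGGGGGG
GGGGGGG
GGGGGGG
GGGGGGG
GGGGGGG
KKKKYYY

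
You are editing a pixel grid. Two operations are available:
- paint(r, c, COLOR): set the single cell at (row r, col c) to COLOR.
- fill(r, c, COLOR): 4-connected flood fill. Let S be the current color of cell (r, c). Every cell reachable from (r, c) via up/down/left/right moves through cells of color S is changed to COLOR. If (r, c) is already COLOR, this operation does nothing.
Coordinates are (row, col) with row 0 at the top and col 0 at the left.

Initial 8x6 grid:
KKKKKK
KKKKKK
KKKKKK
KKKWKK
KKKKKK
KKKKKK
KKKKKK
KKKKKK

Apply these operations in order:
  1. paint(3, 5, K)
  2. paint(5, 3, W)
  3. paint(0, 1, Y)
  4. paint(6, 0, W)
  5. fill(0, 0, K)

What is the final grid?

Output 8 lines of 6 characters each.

After op 1 paint(3,5,K):
KKKKKK
KKKKKK
KKKKKK
KKKWKK
KKKKKK
KKKKKK
KKKKKK
KKKKKK
After op 2 paint(5,3,W):
KKKKKK
KKKKKK
KKKKKK
KKKWKK
KKKKKK
KKKWKK
KKKKKK
KKKKKK
After op 3 paint(0,1,Y):
KYKKKK
KKKKKK
KKKKKK
KKKWKK
KKKKKK
KKKWKK
KKKKKK
KKKKKK
After op 4 paint(6,0,W):
KYKKKK
KKKKKK
KKKKKK
KKKWKK
KKKKKK
KKKWKK
WKKKKK
KKKKKK
After op 5 fill(0,0,K) [0 cells changed]:
KYKKKK
KKKKKK
KKKKKK
KKKWKK
KKKKKK
KKKWKK
WKKKKK
KKKKKK

Answer: KYKKKK
KKKKKK
KKKKKK
KKKWKK
KKKKKK
KKKWKK
WKKKKK
KKKKKK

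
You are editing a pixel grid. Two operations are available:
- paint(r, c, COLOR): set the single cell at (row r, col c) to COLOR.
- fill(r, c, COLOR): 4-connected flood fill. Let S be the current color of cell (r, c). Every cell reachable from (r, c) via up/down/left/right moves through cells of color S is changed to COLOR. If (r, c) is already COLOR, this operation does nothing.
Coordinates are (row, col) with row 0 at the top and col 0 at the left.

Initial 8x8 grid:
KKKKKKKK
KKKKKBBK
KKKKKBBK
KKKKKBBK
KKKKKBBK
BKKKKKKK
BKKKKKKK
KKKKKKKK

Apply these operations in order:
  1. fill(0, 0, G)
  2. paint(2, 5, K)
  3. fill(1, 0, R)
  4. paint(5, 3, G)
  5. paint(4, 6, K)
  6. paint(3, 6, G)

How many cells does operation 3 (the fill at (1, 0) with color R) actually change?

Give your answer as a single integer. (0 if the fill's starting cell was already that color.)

Answer: 54

Derivation:
After op 1 fill(0,0,G) [54 cells changed]:
GGGGGGGG
GGGGGBBG
GGGGGBBG
GGGGGBBG
GGGGGBBG
BGGGGGGG
BGGGGGGG
GGGGGGGG
After op 2 paint(2,5,K):
GGGGGGGG
GGGGGBBG
GGGGGKBG
GGGGGBBG
GGGGGBBG
BGGGGGGG
BGGGGGGG
GGGGGGGG
After op 3 fill(1,0,R) [54 cells changed]:
RRRRRRRR
RRRRRBBR
RRRRRKBR
RRRRRBBR
RRRRRBBR
BRRRRRRR
BRRRRRRR
RRRRRRRR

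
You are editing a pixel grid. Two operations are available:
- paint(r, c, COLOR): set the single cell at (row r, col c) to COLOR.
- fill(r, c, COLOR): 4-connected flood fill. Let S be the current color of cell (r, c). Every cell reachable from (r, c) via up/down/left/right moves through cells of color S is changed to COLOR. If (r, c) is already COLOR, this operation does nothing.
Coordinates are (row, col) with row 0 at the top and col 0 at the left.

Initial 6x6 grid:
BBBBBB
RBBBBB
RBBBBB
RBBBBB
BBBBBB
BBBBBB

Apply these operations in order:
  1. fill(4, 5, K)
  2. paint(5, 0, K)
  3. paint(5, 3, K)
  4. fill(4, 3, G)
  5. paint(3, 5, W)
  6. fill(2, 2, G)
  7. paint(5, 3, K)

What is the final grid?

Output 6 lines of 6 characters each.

After op 1 fill(4,5,K) [33 cells changed]:
KKKKKK
RKKKKK
RKKKKK
RKKKKK
KKKKKK
KKKKKK
After op 2 paint(5,0,K):
KKKKKK
RKKKKK
RKKKKK
RKKKKK
KKKKKK
KKKKKK
After op 3 paint(5,3,K):
KKKKKK
RKKKKK
RKKKKK
RKKKKK
KKKKKK
KKKKKK
After op 4 fill(4,3,G) [33 cells changed]:
GGGGGG
RGGGGG
RGGGGG
RGGGGG
GGGGGG
GGGGGG
After op 5 paint(3,5,W):
GGGGGG
RGGGGG
RGGGGG
RGGGGW
GGGGGG
GGGGGG
After op 6 fill(2,2,G) [0 cells changed]:
GGGGGG
RGGGGG
RGGGGG
RGGGGW
GGGGGG
GGGGGG
After op 7 paint(5,3,K):
GGGGGG
RGGGGG
RGGGGG
RGGGGW
GGGGGG
GGGKGG

Answer: GGGGGG
RGGGGG
RGGGGG
RGGGGW
GGGGGG
GGGKGG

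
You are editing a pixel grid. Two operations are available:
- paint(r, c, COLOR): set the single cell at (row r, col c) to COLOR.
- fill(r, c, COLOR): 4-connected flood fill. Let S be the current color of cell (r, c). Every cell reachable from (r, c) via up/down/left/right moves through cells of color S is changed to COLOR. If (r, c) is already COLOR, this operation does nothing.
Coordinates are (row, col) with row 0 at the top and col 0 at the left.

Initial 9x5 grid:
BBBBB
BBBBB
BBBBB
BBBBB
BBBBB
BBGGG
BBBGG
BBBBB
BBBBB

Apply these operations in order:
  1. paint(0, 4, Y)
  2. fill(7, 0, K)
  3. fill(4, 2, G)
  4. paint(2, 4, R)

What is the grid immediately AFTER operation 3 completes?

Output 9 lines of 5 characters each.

After op 1 paint(0,4,Y):
BBBBY
BBBBB
BBBBB
BBBBB
BBBBB
BBGGG
BBBGG
BBBBB
BBBBB
After op 2 fill(7,0,K) [39 cells changed]:
KKKKY
KKKKK
KKKKK
KKKKK
KKKKK
KKGGG
KKKGG
KKKKK
KKKKK
After op 3 fill(4,2,G) [39 cells changed]:
GGGGY
GGGGG
GGGGG
GGGGG
GGGGG
GGGGG
GGGGG
GGGGG
GGGGG

Answer: GGGGY
GGGGG
GGGGG
GGGGG
GGGGG
GGGGG
GGGGG
GGGGG
GGGGG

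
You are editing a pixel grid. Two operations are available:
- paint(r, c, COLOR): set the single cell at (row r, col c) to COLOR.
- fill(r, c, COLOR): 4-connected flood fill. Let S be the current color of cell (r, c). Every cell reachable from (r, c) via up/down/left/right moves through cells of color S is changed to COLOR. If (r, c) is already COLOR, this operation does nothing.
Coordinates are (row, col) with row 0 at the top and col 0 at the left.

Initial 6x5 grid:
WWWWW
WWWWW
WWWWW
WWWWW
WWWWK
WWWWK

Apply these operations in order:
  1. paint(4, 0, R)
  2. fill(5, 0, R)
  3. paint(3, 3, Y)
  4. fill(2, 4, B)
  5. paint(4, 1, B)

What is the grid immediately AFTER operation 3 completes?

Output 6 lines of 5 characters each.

After op 1 paint(4,0,R):
WWWWW
WWWWW
WWWWW
WWWWW
RWWWK
WWWWK
After op 2 fill(5,0,R) [27 cells changed]:
RRRRR
RRRRR
RRRRR
RRRRR
RRRRK
RRRRK
After op 3 paint(3,3,Y):
RRRRR
RRRRR
RRRRR
RRRYR
RRRRK
RRRRK

Answer: RRRRR
RRRRR
RRRRR
RRRYR
RRRRK
RRRRK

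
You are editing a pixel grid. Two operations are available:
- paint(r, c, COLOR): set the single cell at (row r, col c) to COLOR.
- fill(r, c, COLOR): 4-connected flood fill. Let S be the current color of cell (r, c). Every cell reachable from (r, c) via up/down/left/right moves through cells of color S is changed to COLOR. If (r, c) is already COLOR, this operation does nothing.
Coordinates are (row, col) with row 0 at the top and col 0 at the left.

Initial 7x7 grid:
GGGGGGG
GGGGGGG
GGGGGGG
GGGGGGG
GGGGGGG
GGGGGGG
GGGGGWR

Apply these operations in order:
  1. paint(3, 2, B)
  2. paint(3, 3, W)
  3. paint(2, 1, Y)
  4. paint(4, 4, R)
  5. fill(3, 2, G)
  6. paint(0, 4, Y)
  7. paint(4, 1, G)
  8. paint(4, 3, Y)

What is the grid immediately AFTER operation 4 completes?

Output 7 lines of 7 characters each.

After op 1 paint(3,2,B):
GGGGGGG
GGGGGGG
GGGGGGG
GGBGGGG
GGGGGGG
GGGGGGG
GGGGGWR
After op 2 paint(3,3,W):
GGGGGGG
GGGGGGG
GGGGGGG
GGBWGGG
GGGGGGG
GGGGGGG
GGGGGWR
After op 3 paint(2,1,Y):
GGGGGGG
GGGGGGG
GYGGGGG
GGBWGGG
GGGGGGG
GGGGGGG
GGGGGWR
After op 4 paint(4,4,R):
GGGGGGG
GGGGGGG
GYGGGGG
GGBWGGG
GGGGRGG
GGGGGGG
GGGGGWR

Answer: GGGGGGG
GGGGGGG
GYGGGGG
GGBWGGG
GGGGRGG
GGGGGGG
GGGGGWR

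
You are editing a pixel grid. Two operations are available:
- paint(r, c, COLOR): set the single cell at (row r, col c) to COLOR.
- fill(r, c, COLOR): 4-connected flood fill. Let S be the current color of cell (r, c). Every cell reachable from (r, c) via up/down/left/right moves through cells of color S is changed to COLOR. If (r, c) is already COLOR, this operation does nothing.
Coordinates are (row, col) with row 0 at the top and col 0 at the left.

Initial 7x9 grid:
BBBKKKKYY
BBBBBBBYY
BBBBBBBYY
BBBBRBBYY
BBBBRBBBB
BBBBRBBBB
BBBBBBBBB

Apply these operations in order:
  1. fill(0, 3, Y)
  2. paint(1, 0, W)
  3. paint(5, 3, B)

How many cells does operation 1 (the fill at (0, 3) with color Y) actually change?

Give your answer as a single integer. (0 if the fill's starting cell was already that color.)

After op 1 fill(0,3,Y) [4 cells changed]:
BBBYYYYYY
BBBBBBBYY
BBBBBBBYY
BBBBRBBYY
BBBBRBBBB
BBBBRBBBB
BBBBBBBBB

Answer: 4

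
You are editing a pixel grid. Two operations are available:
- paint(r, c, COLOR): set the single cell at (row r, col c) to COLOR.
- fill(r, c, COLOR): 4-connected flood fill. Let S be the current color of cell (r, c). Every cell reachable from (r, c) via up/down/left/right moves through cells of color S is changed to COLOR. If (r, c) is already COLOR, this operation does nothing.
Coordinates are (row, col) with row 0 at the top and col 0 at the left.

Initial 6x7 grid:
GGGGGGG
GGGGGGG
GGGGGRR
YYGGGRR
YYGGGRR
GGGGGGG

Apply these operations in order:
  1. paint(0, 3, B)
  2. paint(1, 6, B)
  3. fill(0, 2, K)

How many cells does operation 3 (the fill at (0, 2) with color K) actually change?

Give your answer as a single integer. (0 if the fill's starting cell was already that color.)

Answer: 30

Derivation:
After op 1 paint(0,3,B):
GGGBGGG
GGGGGGG
GGGGGRR
YYGGGRR
YYGGGRR
GGGGGGG
After op 2 paint(1,6,B):
GGGBGGG
GGGGGGB
GGGGGRR
YYGGGRR
YYGGGRR
GGGGGGG
After op 3 fill(0,2,K) [30 cells changed]:
KKKBKKK
KKKKKKB
KKKKKRR
YYKKKRR
YYKKKRR
KKKKKKK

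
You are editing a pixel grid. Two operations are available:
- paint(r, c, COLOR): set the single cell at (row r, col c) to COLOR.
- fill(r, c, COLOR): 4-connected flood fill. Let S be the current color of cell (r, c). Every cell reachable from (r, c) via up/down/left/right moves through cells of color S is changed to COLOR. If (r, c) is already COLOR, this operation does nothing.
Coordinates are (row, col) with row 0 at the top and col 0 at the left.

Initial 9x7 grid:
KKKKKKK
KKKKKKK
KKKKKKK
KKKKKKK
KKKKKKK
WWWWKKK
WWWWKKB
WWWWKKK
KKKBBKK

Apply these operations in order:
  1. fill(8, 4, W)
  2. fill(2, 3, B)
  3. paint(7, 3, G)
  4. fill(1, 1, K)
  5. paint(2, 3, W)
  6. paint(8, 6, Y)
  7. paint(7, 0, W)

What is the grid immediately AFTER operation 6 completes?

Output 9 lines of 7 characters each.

After op 1 fill(8,4,W) [2 cells changed]:
KKKKKKK
KKKKKKK
KKKKKKK
KKKKKKK
KKKKKKK
WWWWKKK
WWWWKKB
WWWWKKK
KKKWWKK
After op 2 fill(2,3,B) [45 cells changed]:
BBBBBBB
BBBBBBB
BBBBBBB
BBBBBBB
BBBBBBB
WWWWBBB
WWWWBBB
WWWWBBB
KKKWWBB
After op 3 paint(7,3,G):
BBBBBBB
BBBBBBB
BBBBBBB
BBBBBBB
BBBBBBB
WWWWBBB
WWWWBBB
WWWGBBB
KKKWWBB
After op 4 fill(1,1,K) [46 cells changed]:
KKKKKKK
KKKKKKK
KKKKKKK
KKKKKKK
KKKKKKK
WWWWKKK
WWWWKKK
WWWGKKK
KKKWWKK
After op 5 paint(2,3,W):
KKKKKKK
KKKKKKK
KKKWKKK
KKKKKKK
KKKKKKK
WWWWKKK
WWWWKKK
WWWGKKK
KKKWWKK
After op 6 paint(8,6,Y):
KKKKKKK
KKKKKKK
KKKWKKK
KKKKKKK
KKKKKKK
WWWWKKK
WWWWKKK
WWWGKKK
KKKWWKY

Answer: KKKKKKK
KKKKKKK
KKKWKKK
KKKKKKK
KKKKKKK
WWWWKKK
WWWWKKK
WWWGKKK
KKKWWKY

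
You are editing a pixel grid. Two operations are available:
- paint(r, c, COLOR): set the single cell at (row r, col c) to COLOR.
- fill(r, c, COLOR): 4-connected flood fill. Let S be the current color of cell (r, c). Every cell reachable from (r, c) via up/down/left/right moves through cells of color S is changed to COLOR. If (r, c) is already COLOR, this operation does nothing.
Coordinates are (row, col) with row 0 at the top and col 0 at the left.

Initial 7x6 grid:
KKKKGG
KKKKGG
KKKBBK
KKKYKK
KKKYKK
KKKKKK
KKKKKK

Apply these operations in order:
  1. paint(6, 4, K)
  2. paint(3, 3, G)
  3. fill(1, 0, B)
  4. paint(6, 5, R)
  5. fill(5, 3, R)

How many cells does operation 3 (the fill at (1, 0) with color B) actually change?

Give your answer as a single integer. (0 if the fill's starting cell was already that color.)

Answer: 34

Derivation:
After op 1 paint(6,4,K):
KKKKGG
KKKKGG
KKKBBK
KKKYKK
KKKYKK
KKKKKK
KKKKKK
After op 2 paint(3,3,G):
KKKKGG
KKKKGG
KKKBBK
KKKGKK
KKKYKK
KKKKKK
KKKKKK
After op 3 fill(1,0,B) [34 cells changed]:
BBBBGG
BBBBGG
BBBBBB
BBBGBB
BBBYBB
BBBBBB
BBBBBB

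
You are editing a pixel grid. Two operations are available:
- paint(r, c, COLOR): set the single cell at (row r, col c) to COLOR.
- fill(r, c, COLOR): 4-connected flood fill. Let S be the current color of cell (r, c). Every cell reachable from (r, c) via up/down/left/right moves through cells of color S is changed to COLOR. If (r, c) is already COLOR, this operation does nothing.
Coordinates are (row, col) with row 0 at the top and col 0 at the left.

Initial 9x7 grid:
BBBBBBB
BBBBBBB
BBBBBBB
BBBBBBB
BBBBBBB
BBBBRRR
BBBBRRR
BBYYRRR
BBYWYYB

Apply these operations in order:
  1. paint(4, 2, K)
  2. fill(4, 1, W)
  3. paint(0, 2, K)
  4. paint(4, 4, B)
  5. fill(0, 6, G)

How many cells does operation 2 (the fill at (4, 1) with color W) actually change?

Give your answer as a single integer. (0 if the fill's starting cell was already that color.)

After op 1 paint(4,2,K):
BBBBBBB
BBBBBBB
BBBBBBB
BBBBBBB
BBKBBBB
BBBBRRR
BBBBRRR
BBYYRRR
BBYWYYB
After op 2 fill(4,1,W) [46 cells changed]:
WWWWWWW
WWWWWWW
WWWWWWW
WWWWWWW
WWKWWWW
WWWWRRR
WWWWRRR
WWYYRRR
WWYWYYB

Answer: 46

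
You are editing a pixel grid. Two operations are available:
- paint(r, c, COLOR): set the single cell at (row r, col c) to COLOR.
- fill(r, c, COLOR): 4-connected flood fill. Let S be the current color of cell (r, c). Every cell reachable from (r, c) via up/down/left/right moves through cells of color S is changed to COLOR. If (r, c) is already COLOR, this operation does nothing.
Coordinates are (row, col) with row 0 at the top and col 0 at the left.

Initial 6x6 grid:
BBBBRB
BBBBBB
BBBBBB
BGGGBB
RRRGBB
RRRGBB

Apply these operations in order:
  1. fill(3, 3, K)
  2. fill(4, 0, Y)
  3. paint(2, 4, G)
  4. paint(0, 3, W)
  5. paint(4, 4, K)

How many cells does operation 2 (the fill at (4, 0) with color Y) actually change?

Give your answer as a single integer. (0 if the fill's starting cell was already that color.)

After op 1 fill(3,3,K) [5 cells changed]:
BBBBRB
BBBBBB
BBBBBB
BKKKBB
RRRKBB
RRRKBB
After op 2 fill(4,0,Y) [6 cells changed]:
BBBBRB
BBBBBB
BBBBBB
BKKKBB
YYYKBB
YYYKBB

Answer: 6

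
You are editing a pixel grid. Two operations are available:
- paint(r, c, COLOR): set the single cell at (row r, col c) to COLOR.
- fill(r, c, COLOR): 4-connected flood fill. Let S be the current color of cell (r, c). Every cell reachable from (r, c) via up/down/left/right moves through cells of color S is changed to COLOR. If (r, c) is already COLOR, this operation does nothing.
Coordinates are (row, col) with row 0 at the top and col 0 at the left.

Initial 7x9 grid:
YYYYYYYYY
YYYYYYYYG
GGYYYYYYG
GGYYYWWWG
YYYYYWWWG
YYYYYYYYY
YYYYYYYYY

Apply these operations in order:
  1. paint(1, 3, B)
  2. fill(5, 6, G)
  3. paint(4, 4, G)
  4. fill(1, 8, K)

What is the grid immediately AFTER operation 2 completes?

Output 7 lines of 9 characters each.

Answer: GGGGGGGGG
GGGBGGGGG
GGGGGGGGG
GGGGGWWWG
GGGGGWWWG
GGGGGGGGG
GGGGGGGGG

Derivation:
After op 1 paint(1,3,B):
YYYYYYYYY
YYYBYYYYG
GGYYYYYYG
GGYYYWWWG
YYYYYWWWG
YYYYYYYYY
YYYYYYYYY
After op 2 fill(5,6,G) [48 cells changed]:
GGGGGGGGG
GGGBGGGGG
GGGGGGGGG
GGGGGWWWG
GGGGGWWWG
GGGGGGGGG
GGGGGGGGG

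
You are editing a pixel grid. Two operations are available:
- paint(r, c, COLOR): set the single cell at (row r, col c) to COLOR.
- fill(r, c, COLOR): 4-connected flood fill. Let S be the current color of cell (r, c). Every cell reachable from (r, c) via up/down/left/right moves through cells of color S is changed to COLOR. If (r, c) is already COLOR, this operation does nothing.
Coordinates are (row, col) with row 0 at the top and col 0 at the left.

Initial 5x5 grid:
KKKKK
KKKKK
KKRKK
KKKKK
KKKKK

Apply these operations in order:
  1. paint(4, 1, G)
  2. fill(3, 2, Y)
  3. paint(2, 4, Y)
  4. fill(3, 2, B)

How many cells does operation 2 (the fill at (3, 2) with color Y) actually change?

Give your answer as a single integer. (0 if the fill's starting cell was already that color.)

After op 1 paint(4,1,G):
KKKKK
KKKKK
KKRKK
KKKKK
KGKKK
After op 2 fill(3,2,Y) [23 cells changed]:
YYYYY
YYYYY
YYRYY
YYYYY
YGYYY

Answer: 23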